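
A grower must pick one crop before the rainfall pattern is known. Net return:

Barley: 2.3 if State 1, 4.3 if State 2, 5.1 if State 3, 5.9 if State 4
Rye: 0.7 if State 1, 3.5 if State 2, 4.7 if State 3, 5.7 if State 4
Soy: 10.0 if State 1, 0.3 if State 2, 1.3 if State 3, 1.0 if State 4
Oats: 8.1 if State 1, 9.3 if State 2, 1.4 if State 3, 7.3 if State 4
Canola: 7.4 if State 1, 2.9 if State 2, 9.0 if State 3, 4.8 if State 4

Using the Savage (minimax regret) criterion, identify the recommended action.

Column bests: State 1=10.0, State 2=9.3, State 3=9.0, State 4=7.3.
Barley regrets: 7.7, 5.0, 3.9, 1.4 → max 7.7
Rye regrets: 9.3, 5.8, 4.3, 1.6 → max 9.3
Soy regrets: 0.0, 9.0, 7.7, 6.3 → max 9.0
Oats regrets: 1.9, 0.0, 7.6, 0.0 → max 7.6
Canola regrets: 2.6, 6.4, 0.0, 2.5 → max 6.4
Smallest max regret = 6.4 → Canola.

Canola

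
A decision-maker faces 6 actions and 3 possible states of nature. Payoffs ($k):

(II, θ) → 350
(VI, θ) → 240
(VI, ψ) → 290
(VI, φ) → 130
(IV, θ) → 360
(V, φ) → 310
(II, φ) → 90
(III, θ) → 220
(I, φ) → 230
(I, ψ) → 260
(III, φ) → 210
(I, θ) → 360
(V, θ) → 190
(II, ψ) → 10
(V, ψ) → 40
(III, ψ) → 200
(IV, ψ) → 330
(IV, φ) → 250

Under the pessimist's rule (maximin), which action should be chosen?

Row minima: I=230, II=10, III=200, IV=250, V=40, VI=130
Best worst-case = 250 → IV.

IV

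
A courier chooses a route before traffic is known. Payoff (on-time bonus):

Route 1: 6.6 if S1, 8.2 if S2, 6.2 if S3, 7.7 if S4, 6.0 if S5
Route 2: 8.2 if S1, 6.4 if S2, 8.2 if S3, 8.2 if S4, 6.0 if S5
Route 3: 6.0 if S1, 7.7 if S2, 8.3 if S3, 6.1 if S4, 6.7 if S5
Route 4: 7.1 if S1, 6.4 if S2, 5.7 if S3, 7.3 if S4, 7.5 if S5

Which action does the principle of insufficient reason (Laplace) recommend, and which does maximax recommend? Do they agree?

Row averages: Route 1=6.94, Route 2=7.4, Route 3=6.96, Route 4=6.8
Highest average = 7.4 → Route 2.
Row maxima: Route 1=8.2, Route 2=8.2, Route 3=8.3, Route 4=7.5
Best best-case = 8.3 → Route 3.

laplace → Route 2; maximax → Route 3 (disagree)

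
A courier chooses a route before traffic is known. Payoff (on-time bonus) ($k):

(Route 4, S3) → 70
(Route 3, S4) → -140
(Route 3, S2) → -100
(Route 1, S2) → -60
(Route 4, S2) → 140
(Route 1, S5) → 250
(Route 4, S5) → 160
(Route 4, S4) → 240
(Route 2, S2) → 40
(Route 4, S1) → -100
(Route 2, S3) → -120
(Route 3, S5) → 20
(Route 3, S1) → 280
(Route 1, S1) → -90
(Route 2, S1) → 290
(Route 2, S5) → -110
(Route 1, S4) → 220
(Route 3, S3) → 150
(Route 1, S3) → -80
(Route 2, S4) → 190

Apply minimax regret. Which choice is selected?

Route 2

Column bests: S1=290, S2=140, S3=150, S4=240, S5=250.
Route 1 regrets: 380, 200, 230, 20, 0 → max 380
Route 2 regrets: 0, 100, 270, 50, 360 → max 360
Route 3 regrets: 10, 240, 0, 380, 230 → max 380
Route 4 regrets: 390, 0, 80, 0, 90 → max 390
Smallest max regret = 360 → Route 2.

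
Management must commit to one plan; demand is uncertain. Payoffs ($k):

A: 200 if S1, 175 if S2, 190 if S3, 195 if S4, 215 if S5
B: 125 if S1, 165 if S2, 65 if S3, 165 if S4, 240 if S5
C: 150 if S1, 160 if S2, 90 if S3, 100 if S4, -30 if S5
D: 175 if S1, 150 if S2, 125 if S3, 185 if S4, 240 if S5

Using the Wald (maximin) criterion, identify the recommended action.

Row minima: A=175, B=65, C=-30, D=125
Best worst-case = 175 → A.

A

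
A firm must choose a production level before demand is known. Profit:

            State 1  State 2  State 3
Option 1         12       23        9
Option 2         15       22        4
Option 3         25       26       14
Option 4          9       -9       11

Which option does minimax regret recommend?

Option 3

Column bests: State 1=25, State 2=26, State 3=14.
Option 1 regrets: 13, 3, 5 → max 13
Option 2 regrets: 10, 4, 10 → max 10
Option 3 regrets: 0, 0, 0 → max 0
Option 4 regrets: 16, 35, 3 → max 35
Smallest max regret = 0 → Option 3.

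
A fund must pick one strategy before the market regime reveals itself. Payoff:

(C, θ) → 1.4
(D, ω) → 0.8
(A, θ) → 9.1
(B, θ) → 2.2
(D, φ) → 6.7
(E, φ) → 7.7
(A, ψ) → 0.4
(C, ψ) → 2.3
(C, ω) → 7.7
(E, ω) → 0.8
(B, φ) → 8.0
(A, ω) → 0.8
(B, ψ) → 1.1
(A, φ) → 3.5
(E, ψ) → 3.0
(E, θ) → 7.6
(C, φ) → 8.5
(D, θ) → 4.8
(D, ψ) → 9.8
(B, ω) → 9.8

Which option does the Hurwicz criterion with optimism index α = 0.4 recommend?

A: 0.4·9.1 + 0.6·0.4 = 3.88
B: 0.4·9.8 + 0.6·1.1 = 4.58
C: 0.4·8.5 + 0.6·1.4 = 4.24
D: 0.4·9.8 + 0.6·0.8 = 4.4
E: 0.4·7.7 + 0.6·0.8 = 3.56
Highest Hurwicz score = 4.58 → B.

B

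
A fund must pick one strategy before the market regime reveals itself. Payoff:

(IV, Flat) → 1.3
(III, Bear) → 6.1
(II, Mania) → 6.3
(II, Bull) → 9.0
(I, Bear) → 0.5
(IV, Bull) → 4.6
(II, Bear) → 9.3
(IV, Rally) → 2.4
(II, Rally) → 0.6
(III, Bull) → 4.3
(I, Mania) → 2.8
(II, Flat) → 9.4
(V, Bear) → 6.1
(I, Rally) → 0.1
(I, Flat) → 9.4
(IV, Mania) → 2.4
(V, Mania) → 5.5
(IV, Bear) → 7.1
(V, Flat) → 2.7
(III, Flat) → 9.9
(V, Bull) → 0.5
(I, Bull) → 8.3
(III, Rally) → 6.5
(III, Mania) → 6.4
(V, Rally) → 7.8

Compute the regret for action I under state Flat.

Best payoff under Flat is 9.9.
Regret = 9.9 − 9.4 = 0.5.

0.5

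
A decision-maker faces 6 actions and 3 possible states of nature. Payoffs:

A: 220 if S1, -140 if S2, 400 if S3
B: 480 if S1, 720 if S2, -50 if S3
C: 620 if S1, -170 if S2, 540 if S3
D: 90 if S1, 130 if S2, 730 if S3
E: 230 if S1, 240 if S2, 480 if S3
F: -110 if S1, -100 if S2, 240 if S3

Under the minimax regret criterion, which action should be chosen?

E

Column bests: S1=620, S2=720, S3=730.
A regrets: 400, 860, 330 → max 860
B regrets: 140, 0, 780 → max 780
C regrets: 0, 890, 190 → max 890
D regrets: 530, 590, 0 → max 590
E regrets: 390, 480, 250 → max 480
F regrets: 730, 820, 490 → max 820
Smallest max regret = 480 → E.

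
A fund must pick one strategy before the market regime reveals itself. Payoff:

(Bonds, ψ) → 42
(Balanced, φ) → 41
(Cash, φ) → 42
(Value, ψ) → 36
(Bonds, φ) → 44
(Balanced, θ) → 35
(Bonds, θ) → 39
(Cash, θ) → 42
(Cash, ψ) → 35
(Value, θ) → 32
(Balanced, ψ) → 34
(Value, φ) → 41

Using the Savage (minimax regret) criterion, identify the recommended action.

Bonds

Column bests: θ=42, φ=44, ψ=42.
Value regrets: 10, 3, 6 → max 10
Balanced regrets: 7, 3, 8 → max 8
Bonds regrets: 3, 0, 0 → max 3
Cash regrets: 0, 2, 7 → max 7
Smallest max regret = 3 → Bonds.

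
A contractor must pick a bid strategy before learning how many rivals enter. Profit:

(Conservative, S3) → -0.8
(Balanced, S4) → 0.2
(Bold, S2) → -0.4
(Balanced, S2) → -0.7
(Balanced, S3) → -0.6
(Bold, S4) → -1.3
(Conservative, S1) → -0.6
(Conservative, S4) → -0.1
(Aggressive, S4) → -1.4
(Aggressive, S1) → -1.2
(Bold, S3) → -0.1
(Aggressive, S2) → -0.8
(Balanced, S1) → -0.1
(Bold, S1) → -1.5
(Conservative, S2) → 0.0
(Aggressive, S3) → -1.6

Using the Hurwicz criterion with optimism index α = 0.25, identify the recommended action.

Balanced

Conservative: 0.25·0.0 + 0.75·(-0.8) = -0.6
Balanced: 0.25·0.2 + 0.75·(-0.7) = -0.475
Aggressive: 0.25·(-0.8) + 0.75·(-1.6) = -1.4
Bold: 0.25·(-0.1) + 0.75·(-1.5) = -1.15
Highest Hurwicz score = -0.475 → Balanced.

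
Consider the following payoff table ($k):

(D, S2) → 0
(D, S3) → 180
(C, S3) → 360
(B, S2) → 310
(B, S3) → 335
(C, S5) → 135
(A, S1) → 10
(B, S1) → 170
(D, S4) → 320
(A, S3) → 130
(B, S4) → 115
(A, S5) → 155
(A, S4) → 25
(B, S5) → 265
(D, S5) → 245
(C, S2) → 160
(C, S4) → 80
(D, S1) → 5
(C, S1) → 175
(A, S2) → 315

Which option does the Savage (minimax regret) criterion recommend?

Column bests: S1=175, S2=315, S3=360, S4=320, S5=265.
A regrets: 165, 0, 230, 295, 110 → max 295
B regrets: 5, 5, 25, 205, 0 → max 205
C regrets: 0, 155, 0, 240, 130 → max 240
D regrets: 170, 315, 180, 0, 20 → max 315
Smallest max regret = 205 → B.

B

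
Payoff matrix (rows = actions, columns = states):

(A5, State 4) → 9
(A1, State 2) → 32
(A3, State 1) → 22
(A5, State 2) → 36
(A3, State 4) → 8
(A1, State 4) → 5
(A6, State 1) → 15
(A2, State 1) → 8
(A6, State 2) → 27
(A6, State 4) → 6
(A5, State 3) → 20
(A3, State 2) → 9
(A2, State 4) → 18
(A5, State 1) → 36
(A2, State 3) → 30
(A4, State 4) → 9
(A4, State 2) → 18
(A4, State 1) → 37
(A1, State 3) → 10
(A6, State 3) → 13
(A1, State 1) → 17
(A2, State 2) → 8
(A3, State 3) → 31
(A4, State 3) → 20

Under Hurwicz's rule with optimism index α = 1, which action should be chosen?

A1: 1·32 + 0·5 = 32
A2: 1·30 + 0·8 = 30
A3: 1·31 + 0·8 = 31
A4: 1·37 + 0·9 = 37
A5: 1·36 + 0·9 = 36
A6: 1·27 + 0·6 = 27
Highest Hurwicz score = 37 → A4.

A4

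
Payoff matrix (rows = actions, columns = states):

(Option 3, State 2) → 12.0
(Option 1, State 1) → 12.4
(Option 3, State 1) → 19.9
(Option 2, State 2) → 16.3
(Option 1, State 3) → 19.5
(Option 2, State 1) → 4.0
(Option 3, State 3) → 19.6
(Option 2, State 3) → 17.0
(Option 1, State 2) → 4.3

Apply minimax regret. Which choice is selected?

Column bests: State 1=19.9, State 2=16.3, State 3=19.6.
Option 1 regrets: 7.5, 12.0, 0.1 → max 12.0
Option 2 regrets: 15.9, 0.0, 2.6 → max 15.9
Option 3 regrets: 0.0, 4.3, 0.0 → max 4.3
Smallest max regret = 4.3 → Option 3.

Option 3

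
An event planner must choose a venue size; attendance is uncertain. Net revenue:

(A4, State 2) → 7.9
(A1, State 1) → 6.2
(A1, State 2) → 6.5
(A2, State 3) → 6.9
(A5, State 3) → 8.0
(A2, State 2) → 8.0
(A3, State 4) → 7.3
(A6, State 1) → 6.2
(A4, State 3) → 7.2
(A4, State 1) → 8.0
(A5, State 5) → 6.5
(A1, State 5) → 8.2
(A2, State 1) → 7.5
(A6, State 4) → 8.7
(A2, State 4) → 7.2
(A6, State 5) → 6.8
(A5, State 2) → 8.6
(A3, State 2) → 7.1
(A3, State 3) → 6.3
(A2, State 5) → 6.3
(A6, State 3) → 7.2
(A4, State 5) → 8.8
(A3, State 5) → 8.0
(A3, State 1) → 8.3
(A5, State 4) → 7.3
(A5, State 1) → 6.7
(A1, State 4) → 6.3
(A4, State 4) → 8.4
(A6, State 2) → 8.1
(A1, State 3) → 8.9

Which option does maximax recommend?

Row maxima: A1=8.9, A2=8.0, A3=8.3, A4=8.8, A5=8.6, A6=8.7
Best best-case = 8.9 → A1.

A1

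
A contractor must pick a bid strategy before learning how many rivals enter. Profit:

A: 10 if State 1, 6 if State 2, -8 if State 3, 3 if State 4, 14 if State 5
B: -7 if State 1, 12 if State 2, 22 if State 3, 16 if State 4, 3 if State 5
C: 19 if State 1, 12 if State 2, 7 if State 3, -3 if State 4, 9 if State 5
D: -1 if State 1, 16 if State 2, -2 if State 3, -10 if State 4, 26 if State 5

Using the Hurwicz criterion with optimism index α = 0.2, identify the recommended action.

A: 0.2·14 + 0.8·(-8) = -3.6
B: 0.2·22 + 0.8·(-7) = -1.2
C: 0.2·19 + 0.8·(-3) = 1.4
D: 0.2·26 + 0.8·(-10) = -2.8
Highest Hurwicz score = 1.4 → C.

C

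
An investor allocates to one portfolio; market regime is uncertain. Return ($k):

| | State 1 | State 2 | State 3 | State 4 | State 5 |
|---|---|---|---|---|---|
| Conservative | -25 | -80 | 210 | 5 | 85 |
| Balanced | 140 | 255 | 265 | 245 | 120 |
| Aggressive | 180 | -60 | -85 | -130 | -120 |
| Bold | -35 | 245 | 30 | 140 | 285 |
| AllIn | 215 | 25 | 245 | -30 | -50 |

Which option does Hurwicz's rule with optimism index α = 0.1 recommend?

Balanced

Conservative: 0.1·210 + 0.9·(-80) = -51
Balanced: 0.1·265 + 0.9·120 = 134.5
Aggressive: 0.1·180 + 0.9·(-130) = -99
Bold: 0.1·285 + 0.9·(-35) = -3
AllIn: 0.1·245 + 0.9·(-50) = -20.5
Highest Hurwicz score = 134.5 → Balanced.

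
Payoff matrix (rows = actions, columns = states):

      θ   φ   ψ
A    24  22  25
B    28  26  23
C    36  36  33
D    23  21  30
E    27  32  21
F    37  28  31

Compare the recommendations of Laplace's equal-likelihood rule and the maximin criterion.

Row averages: A=71/3, B=77/3, C=35, D=74/3, E=80/3, F=32
Highest average = 35 → C.
Row minima: A=22, B=23, C=33, D=21, E=21, F=28
Best worst-case = 33 → C.

laplace → C; maximin → C (agree)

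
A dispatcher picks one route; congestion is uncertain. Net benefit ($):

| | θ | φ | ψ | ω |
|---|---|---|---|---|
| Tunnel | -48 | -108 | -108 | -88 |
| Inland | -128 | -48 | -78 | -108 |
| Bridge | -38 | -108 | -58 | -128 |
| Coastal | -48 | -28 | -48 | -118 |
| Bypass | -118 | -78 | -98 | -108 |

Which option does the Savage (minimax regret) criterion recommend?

Coastal

Column bests: θ=-38, φ=-28, ψ=-48, ω=-88.
Tunnel regrets: 10, 80, 60, 0 → max 80
Inland regrets: 90, 20, 30, 20 → max 90
Bridge regrets: 0, 80, 10, 40 → max 80
Coastal regrets: 10, 0, 0, 30 → max 30
Bypass regrets: 80, 50, 50, 20 → max 80
Smallest max regret = 30 → Coastal.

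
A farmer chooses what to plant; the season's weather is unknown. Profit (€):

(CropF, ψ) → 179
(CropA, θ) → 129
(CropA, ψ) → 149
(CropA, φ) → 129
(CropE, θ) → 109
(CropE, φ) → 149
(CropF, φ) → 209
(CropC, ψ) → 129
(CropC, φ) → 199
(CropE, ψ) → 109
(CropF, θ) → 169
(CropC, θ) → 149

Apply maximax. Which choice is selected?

Row maxima: CropC=199, CropF=209, CropA=149, CropE=149
Best best-case = 209 → CropF.

CropF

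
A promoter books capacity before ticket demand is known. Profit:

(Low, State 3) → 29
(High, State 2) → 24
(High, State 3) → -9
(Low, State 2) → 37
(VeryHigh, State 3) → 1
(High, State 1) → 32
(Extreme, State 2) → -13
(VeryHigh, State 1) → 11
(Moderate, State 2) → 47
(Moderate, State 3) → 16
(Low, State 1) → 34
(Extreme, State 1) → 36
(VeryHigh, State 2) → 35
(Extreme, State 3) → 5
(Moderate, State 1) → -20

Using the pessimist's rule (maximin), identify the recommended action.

Row minima: Low=29, Moderate=-20, High=-9, VeryHigh=1, Extreme=-13
Best worst-case = 29 → Low.

Low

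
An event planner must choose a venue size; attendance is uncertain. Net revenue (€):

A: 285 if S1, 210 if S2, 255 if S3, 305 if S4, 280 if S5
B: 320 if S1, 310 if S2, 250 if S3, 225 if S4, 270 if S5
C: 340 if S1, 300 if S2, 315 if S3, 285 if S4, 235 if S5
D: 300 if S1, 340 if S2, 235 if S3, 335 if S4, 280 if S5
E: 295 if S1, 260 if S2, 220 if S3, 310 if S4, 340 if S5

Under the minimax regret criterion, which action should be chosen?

D

Column bests: S1=340, S2=340, S3=315, S4=335, S5=340.
A regrets: 55, 130, 60, 30, 60 → max 130
B regrets: 20, 30, 65, 110, 70 → max 110
C regrets: 0, 40, 0, 50, 105 → max 105
D regrets: 40, 0, 80, 0, 60 → max 80
E regrets: 45, 80, 95, 25, 0 → max 95
Smallest max regret = 80 → D.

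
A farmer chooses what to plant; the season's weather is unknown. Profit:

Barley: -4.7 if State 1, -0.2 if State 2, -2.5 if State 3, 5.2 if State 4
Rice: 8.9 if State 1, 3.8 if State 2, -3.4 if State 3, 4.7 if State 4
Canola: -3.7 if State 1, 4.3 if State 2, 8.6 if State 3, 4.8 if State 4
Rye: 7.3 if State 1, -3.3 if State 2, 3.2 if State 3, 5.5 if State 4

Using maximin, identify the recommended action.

Row minima: Barley=-4.7, Rice=-3.4, Canola=-3.7, Rye=-3.3
Best worst-case = -3.3 → Rye.

Rye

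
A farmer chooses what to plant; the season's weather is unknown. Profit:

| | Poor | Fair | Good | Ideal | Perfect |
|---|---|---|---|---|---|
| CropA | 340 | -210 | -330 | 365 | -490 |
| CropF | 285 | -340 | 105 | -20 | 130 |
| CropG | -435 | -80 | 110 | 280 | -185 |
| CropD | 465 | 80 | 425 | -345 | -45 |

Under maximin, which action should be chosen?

CropF

Row minima: CropA=-490, CropF=-340, CropG=-435, CropD=-345
Best worst-case = -340 → CropF.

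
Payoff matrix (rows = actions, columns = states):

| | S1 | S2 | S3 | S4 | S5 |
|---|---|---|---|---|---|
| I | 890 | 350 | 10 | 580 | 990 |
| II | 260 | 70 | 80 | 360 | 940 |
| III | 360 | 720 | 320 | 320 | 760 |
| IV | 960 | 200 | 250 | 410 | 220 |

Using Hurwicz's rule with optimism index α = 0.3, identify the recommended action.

I: 0.3·990 + 0.7·10 = 304
II: 0.3·940 + 0.7·70 = 331
III: 0.3·760 + 0.7·320 = 452
IV: 0.3·960 + 0.7·200 = 428
Highest Hurwicz score = 452 → III.

III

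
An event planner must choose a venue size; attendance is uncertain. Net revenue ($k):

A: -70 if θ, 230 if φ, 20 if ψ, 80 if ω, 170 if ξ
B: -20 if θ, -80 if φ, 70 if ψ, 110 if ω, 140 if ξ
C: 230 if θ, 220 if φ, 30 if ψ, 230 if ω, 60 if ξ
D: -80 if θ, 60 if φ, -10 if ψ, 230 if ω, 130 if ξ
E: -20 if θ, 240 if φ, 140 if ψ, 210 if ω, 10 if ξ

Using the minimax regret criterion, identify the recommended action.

C

Column bests: θ=230, φ=240, ψ=140, ω=230, ξ=170.
A regrets: 300, 10, 120, 150, 0 → max 300
B regrets: 250, 320, 70, 120, 30 → max 320
C regrets: 0, 20, 110, 0, 110 → max 110
D regrets: 310, 180, 150, 0, 40 → max 310
E regrets: 250, 0, 0, 20, 160 → max 250
Smallest max regret = 110 → C.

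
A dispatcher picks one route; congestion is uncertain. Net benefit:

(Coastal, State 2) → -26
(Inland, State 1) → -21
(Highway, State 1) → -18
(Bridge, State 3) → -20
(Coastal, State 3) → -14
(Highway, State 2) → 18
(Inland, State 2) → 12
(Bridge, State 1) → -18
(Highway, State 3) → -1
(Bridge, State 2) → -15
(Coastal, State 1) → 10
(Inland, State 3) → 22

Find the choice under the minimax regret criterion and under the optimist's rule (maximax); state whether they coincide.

minimax regret → Highway; maximax → Inland (disagree)

Column bests: State 1=10, State 2=18, State 3=22.
Coastal regrets: 0, 44, 36 → max 44
Highway regrets: 28, 0, 23 → max 28
Bridge regrets: 28, 33, 42 → max 42
Inland regrets: 31, 6, 0 → max 31
Smallest max regret = 28 → Highway.
Row maxima: Coastal=10, Highway=18, Bridge=-15, Inland=22
Best best-case = 22 → Inland.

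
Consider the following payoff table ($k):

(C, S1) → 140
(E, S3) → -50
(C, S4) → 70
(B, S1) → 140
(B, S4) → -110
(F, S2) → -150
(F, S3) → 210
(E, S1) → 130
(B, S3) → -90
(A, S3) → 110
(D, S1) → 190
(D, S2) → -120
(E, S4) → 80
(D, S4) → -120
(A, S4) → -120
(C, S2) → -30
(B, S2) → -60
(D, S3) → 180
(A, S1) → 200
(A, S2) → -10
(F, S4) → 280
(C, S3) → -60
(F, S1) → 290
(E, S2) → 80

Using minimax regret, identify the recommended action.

Column bests: S1=290, S2=80, S3=210, S4=280.
A regrets: 90, 90, 100, 400 → max 400
B regrets: 150, 140, 300, 390 → max 390
C regrets: 150, 110, 270, 210 → max 270
D regrets: 100, 200, 30, 400 → max 400
E regrets: 160, 0, 260, 200 → max 260
F regrets: 0, 230, 0, 0 → max 230
Smallest max regret = 230 → F.

F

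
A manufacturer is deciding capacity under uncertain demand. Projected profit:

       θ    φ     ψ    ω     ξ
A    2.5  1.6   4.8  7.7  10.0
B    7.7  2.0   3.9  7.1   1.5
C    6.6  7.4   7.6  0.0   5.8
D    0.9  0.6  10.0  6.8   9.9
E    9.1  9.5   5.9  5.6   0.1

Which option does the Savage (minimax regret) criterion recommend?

C

Column bests: θ=9.1, φ=9.5, ψ=10.0, ω=7.7, ξ=10.0.
A regrets: 6.6, 7.9, 5.2, 0.0, 0.0 → max 7.9
B regrets: 1.4, 7.5, 6.1, 0.6, 8.5 → max 8.5
C regrets: 2.5, 2.1, 2.4, 7.7, 4.2 → max 7.7
D regrets: 8.2, 8.9, 0.0, 0.9, 0.1 → max 8.9
E regrets: 0.0, 0.0, 4.1, 2.1, 9.9 → max 9.9
Smallest max regret = 7.7 → C.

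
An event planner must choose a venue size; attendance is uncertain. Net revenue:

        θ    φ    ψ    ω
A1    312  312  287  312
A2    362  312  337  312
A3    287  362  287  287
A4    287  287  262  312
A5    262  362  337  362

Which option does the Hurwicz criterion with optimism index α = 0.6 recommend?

A1: 0.6·312 + 0.4·287 = 302
A2: 0.6·362 + 0.4·312 = 342
A3: 0.6·362 + 0.4·287 = 332
A4: 0.6·312 + 0.4·262 = 292
A5: 0.6·362 + 0.4·262 = 322
Highest Hurwicz score = 342 → A2.

A2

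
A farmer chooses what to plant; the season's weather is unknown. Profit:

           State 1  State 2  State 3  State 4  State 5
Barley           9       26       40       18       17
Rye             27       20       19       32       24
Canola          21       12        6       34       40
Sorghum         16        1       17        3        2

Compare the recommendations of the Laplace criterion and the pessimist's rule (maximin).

laplace → Rye; maximin → Rye (agree)

Row averages: Barley=22, Rye=24.4, Canola=22.6, Sorghum=7.8
Highest average = 24.4 → Rye.
Row minima: Barley=9, Rye=19, Canola=6, Sorghum=1
Best worst-case = 19 → Rye.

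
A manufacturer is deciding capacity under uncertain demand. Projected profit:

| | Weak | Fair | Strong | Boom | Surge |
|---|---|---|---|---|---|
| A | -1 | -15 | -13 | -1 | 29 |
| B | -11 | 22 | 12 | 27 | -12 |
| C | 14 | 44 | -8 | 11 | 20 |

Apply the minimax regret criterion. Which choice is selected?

C

Column bests: Weak=14, Fair=44, Strong=12, Boom=27, Surge=29.
A regrets: 15, 59, 25, 28, 0 → max 59
B regrets: 25, 22, 0, 0, 41 → max 41
C regrets: 0, 0, 20, 16, 9 → max 20
Smallest max regret = 20 → C.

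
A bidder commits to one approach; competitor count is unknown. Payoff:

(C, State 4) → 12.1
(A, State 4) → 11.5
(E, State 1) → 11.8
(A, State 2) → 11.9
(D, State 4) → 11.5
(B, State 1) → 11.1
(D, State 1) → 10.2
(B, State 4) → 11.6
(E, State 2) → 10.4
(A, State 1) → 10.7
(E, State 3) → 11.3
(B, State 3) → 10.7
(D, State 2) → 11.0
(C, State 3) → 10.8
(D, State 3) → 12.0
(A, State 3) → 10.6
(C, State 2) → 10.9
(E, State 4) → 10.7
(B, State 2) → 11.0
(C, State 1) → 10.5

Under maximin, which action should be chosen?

B

Row minima: A=10.6, B=10.7, C=10.5, D=10.2, E=10.4
Best worst-case = 10.7 → B.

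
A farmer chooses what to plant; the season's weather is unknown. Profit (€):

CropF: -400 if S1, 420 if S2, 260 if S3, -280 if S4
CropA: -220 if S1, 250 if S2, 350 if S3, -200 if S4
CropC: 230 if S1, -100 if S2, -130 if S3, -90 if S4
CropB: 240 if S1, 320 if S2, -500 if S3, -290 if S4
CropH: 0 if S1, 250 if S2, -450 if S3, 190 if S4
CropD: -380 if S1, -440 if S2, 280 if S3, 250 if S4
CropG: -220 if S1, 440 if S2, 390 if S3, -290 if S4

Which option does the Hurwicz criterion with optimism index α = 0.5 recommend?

CropF: 0.5·420 + 0.5·(-400) = 10
CropA: 0.5·350 + 0.5·(-220) = 65
CropC: 0.5·230 + 0.5·(-130) = 50
CropB: 0.5·320 + 0.5·(-500) = -90
CropH: 0.5·250 + 0.5·(-450) = -100
CropD: 0.5·280 + 0.5·(-440) = -80
CropG: 0.5·440 + 0.5·(-290) = 75
Highest Hurwicz score = 75 → CropG.

CropG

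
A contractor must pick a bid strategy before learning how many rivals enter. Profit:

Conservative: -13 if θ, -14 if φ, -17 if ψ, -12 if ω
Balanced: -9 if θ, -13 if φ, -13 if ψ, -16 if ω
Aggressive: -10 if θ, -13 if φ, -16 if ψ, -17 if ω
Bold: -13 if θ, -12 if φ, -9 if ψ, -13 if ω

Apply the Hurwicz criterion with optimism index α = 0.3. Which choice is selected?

Conservative: 0.3·(-12) + 0.7·(-17) = -15.5
Balanced: 0.3·(-9) + 0.7·(-16) = -13.9
Aggressive: 0.3·(-10) + 0.7·(-17) = -14.9
Bold: 0.3·(-9) + 0.7·(-13) = -11.8
Highest Hurwicz score = -11.8 → Bold.

Bold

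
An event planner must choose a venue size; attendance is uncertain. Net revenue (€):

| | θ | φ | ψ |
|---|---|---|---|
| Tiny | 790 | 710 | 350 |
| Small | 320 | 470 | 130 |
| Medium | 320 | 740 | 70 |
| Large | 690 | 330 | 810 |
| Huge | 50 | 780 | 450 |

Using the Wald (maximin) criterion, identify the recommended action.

Tiny

Row minima: Tiny=350, Small=130, Medium=70, Large=330, Huge=50
Best worst-case = 350 → Tiny.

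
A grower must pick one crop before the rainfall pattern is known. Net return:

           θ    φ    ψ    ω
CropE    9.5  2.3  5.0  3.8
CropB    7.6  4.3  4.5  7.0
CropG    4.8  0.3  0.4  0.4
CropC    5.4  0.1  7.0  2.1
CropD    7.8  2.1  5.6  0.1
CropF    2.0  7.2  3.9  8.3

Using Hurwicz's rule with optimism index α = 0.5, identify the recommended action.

CropB

CropE: 0.5·9.5 + 0.5·2.3 = 5.9
CropB: 0.5·7.6 + 0.5·4.3 = 5.95
CropG: 0.5·4.8 + 0.5·0.3 = 2.55
CropC: 0.5·7.0 + 0.5·0.1 = 3.55
CropD: 0.5·7.8 + 0.5·0.1 = 3.95
CropF: 0.5·8.3 + 0.5·2.0 = 5.15
Highest Hurwicz score = 5.95 → CropB.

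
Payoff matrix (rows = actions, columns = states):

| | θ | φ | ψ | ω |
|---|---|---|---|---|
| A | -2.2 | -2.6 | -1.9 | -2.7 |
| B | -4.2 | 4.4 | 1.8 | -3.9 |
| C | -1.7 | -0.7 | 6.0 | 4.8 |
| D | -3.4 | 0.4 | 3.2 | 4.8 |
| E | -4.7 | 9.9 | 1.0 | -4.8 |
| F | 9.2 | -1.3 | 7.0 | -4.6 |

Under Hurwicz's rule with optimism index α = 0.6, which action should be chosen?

A: 0.6·(-1.9) + 0.4·(-2.7) = -2.22
B: 0.6·4.4 + 0.4·(-4.2) = 0.96
C: 0.6·6.0 + 0.4·(-1.7) = 2.92
D: 0.6·4.8 + 0.4·(-3.4) = 1.52
E: 0.6·9.9 + 0.4·(-4.8) = 4.02
F: 0.6·9.2 + 0.4·(-4.6) = 3.68
Highest Hurwicz score = 4.02 → E.

E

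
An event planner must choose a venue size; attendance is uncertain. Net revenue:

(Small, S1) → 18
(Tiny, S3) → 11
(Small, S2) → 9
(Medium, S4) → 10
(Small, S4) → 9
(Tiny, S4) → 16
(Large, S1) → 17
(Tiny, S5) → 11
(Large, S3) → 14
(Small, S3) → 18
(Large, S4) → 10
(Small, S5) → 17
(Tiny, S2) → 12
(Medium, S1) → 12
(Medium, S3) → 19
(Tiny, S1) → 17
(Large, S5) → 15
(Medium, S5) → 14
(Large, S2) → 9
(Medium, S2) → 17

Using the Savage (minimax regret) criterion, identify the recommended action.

Column bests: S1=18, S2=17, S3=19, S4=16, S5=17.
Tiny regrets: 1, 5, 8, 0, 6 → max 8
Small regrets: 0, 8, 1, 7, 0 → max 8
Medium regrets: 6, 0, 0, 6, 3 → max 6
Large regrets: 1, 8, 5, 6, 2 → max 8
Smallest max regret = 6 → Medium.

Medium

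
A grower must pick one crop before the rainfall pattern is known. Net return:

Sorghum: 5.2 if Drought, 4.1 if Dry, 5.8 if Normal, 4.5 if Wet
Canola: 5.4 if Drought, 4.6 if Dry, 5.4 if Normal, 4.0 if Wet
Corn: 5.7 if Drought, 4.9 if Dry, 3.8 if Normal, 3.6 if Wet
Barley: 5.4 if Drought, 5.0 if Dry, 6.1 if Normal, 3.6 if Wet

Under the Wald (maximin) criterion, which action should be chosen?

Row minima: Sorghum=4.1, Canola=4.0, Corn=3.6, Barley=3.6
Best worst-case = 4.1 → Sorghum.

Sorghum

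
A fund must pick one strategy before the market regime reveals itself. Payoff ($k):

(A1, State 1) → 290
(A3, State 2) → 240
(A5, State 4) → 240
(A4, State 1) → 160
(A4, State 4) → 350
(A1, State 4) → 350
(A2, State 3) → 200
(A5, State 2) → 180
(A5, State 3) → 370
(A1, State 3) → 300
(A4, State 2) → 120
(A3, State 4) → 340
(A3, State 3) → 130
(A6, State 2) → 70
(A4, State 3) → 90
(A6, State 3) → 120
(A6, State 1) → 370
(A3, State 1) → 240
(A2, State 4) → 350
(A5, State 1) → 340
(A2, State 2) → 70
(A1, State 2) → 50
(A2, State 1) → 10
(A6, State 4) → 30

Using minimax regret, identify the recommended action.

A5

Column bests: State 1=370, State 2=240, State 3=370, State 4=350.
A1 regrets: 80, 190, 70, 0 → max 190
A2 regrets: 360, 170, 170, 0 → max 360
A3 regrets: 130, 0, 240, 10 → max 240
A4 regrets: 210, 120, 280, 0 → max 280
A5 regrets: 30, 60, 0, 110 → max 110
A6 regrets: 0, 170, 250, 320 → max 320
Smallest max regret = 110 → A5.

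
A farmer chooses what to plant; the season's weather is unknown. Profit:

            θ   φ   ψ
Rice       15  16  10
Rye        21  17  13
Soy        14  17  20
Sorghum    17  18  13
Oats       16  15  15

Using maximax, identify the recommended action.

Row maxima: Rice=16, Rye=21, Soy=20, Sorghum=18, Oats=16
Best best-case = 21 → Rye.

Rye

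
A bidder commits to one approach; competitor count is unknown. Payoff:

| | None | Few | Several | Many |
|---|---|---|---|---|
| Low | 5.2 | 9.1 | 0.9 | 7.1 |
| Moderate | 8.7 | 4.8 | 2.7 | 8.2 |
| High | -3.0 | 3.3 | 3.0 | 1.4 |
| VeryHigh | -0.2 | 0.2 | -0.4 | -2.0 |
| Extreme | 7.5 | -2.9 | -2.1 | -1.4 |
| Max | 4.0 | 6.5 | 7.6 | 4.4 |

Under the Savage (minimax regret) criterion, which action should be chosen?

Max

Column bests: None=8.7, Few=9.1, Several=7.6, Many=8.2.
Low regrets: 3.5, 0.0, 6.7, 1.1 → max 6.7
Moderate regrets: 0.0, 4.3, 4.9, 0.0 → max 4.9
High regrets: 11.7, 5.8, 4.6, 6.8 → max 11.7
VeryHigh regrets: 8.9, 8.9, 8.0, 10.2 → max 10.2
Extreme regrets: 1.2, 12.0, 9.7, 9.6 → max 12.0
Max regrets: 4.7, 2.6, 0.0, 3.8 → max 4.7
Smallest max regret = 4.7 → Max.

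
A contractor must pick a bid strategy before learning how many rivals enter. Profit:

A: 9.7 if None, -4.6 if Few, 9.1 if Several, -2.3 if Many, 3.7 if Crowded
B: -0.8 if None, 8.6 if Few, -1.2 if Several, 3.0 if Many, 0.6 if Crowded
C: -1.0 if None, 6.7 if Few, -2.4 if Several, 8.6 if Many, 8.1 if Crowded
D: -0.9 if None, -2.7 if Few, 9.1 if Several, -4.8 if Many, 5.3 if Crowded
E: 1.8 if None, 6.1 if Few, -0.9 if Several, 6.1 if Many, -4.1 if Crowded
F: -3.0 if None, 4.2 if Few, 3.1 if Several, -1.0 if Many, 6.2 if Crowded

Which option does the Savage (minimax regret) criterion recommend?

Column bests: None=9.7, Few=8.6, Several=9.1, Many=8.6, Crowded=8.1.
A regrets: 0.0, 13.2, 0.0, 10.9, 4.4 → max 13.2
B regrets: 10.5, 0.0, 10.3, 5.6, 7.5 → max 10.5
C regrets: 10.7, 1.9, 11.5, 0.0, 0.0 → max 11.5
D regrets: 10.6, 11.3, 0.0, 13.4, 2.8 → max 13.4
E regrets: 7.9, 2.5, 10.0, 2.5, 12.2 → max 12.2
F regrets: 12.7, 4.4, 6.0, 9.6, 1.9 → max 12.7
Smallest max regret = 10.5 → B.

B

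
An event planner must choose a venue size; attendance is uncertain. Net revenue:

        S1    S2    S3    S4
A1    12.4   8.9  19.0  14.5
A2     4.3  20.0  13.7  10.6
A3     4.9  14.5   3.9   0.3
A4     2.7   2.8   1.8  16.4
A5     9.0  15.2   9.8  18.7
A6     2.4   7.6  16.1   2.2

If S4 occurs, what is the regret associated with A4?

Best payoff under S4 is 18.7.
Regret = 18.7 − 16.4 = 2.3.

2.3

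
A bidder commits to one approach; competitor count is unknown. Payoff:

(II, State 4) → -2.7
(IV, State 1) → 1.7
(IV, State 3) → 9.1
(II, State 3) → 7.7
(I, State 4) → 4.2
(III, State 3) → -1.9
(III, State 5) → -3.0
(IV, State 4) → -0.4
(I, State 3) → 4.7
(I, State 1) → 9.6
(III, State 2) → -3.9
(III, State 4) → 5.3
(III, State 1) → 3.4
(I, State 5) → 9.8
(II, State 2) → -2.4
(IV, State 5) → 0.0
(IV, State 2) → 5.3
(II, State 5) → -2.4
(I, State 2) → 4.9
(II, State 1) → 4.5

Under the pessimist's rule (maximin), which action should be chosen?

I

Row minima: I=4.2, II=-2.7, III=-3.9, IV=-0.4
Best worst-case = 4.2 → I.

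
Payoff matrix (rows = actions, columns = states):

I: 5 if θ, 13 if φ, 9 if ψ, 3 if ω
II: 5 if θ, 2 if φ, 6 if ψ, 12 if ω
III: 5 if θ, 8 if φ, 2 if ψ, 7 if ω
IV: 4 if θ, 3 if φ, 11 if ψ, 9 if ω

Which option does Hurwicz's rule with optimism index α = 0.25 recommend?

I: 0.25·13 + 0.75·3 = 5.5
II: 0.25·12 + 0.75·2 = 4.5
III: 0.25·8 + 0.75·2 = 3.5
IV: 0.25·11 + 0.75·3 = 5
Highest Hurwicz score = 5.5 → I.

I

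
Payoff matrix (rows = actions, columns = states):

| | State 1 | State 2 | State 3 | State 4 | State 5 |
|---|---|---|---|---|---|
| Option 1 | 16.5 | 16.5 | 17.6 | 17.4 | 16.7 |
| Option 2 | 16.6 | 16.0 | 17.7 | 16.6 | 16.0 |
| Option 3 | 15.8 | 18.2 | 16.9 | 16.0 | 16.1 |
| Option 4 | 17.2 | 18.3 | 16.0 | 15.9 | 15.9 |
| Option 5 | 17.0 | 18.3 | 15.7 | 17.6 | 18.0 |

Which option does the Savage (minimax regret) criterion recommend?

Column bests: State 1=17.2, State 2=18.3, State 3=17.7, State 4=17.6, State 5=18.0.
Option 1 regrets: 0.7, 1.8, 0.1, 0.2, 1.3 → max 1.8
Option 2 regrets: 0.6, 2.3, 0.0, 1.0, 2.0 → max 2.3
Option 3 regrets: 1.4, 0.1, 0.8, 1.6, 1.9 → max 1.9
Option 4 regrets: 0.0, 0.0, 1.7, 1.7, 2.1 → max 2.1
Option 5 regrets: 0.2, 0.0, 2.0, 0.0, 0.0 → max 2.0
Smallest max regret = 1.8 → Option 1.

Option 1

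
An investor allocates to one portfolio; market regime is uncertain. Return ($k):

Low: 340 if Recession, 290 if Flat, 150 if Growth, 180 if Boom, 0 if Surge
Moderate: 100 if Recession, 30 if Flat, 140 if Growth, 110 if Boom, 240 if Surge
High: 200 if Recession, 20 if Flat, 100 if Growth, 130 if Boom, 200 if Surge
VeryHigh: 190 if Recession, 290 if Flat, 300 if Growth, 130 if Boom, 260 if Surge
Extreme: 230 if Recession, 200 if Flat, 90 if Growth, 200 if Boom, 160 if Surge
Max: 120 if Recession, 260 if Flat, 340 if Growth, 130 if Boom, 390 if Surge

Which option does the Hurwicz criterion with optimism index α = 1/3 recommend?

Max

Low: 1/3·340 + 2/3·0 = 340/3
Moderate: 1/3·240 + 2/3·30 = 100
High: 1/3·200 + 2/3·20 = 80
VeryHigh: 1/3·300 + 2/3·130 = 560/3
Extreme: 1/3·230 + 2/3·90 = 410/3
Max: 1/3·390 + 2/3·120 = 210
Highest Hurwicz score = 210 → Max.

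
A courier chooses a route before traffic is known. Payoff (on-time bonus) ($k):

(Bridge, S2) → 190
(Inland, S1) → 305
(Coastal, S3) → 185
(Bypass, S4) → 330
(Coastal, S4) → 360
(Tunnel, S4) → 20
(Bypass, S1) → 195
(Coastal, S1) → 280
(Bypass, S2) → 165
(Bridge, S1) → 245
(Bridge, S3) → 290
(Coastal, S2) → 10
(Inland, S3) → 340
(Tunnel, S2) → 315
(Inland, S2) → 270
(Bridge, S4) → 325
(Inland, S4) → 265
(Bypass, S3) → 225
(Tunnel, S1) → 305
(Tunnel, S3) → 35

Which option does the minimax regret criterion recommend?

Inland

Column bests: S1=305, S2=315, S3=340, S4=360.
Bypass regrets: 110, 150, 115, 30 → max 150
Inland regrets: 0, 45, 0, 95 → max 95
Coastal regrets: 25, 305, 155, 0 → max 305
Bridge regrets: 60, 125, 50, 35 → max 125
Tunnel regrets: 0, 0, 305, 340 → max 340
Smallest max regret = 95 → Inland.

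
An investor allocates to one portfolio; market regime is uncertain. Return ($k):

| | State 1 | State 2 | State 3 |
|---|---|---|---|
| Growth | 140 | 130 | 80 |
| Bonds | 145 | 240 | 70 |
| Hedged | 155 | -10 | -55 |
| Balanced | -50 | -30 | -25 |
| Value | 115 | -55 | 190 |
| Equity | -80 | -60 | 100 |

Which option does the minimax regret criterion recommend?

Growth

Column bests: State 1=155, State 2=240, State 3=190.
Growth regrets: 15, 110, 110 → max 110
Bonds regrets: 10, 0, 120 → max 120
Hedged regrets: 0, 250, 245 → max 250
Balanced regrets: 205, 270, 215 → max 270
Value regrets: 40, 295, 0 → max 295
Equity regrets: 235, 300, 90 → max 300
Smallest max regret = 110 → Growth.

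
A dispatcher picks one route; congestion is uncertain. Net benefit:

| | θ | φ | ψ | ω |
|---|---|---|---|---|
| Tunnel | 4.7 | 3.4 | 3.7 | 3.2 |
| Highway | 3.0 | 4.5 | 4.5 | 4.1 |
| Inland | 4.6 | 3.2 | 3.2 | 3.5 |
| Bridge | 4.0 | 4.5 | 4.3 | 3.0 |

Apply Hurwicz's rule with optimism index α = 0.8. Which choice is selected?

Tunnel: 0.8·4.7 + 0.2·3.2 = 4.4
Highway: 0.8·4.5 + 0.2·3.0 = 4.2
Inland: 0.8·4.6 + 0.2·3.2 = 4.32
Bridge: 0.8·4.5 + 0.2·3.0 = 4.2
Highest Hurwicz score = 4.4 → Tunnel.

Tunnel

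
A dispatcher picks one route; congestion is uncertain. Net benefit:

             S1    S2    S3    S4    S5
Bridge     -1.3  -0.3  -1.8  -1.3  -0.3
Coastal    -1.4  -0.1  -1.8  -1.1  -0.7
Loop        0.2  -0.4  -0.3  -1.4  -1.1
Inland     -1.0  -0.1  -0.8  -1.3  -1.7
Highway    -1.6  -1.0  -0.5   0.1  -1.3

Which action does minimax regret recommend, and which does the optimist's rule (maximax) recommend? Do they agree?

minimax regret → Inland; maximax → Loop (disagree)

Column bests: S1=0.2, S2=-0.1, S3=-0.3, S4=0.1, S5=-0.3.
Bridge regrets: 1.5, 0.2, 1.5, 1.4, 0.0 → max 1.5
Coastal regrets: 1.6, 0.0, 1.5, 1.2, 0.4 → max 1.6
Loop regrets: 0.0, 0.3, 0.0, 1.5, 0.8 → max 1.5
Inland regrets: 1.2, 0.0, 0.5, 1.4, 1.4 → max 1.4
Highway regrets: 1.8, 0.9, 0.2, 0.0, 1.0 → max 1.8
Smallest max regret = 1.4 → Inland.
Row maxima: Bridge=-0.3, Coastal=-0.1, Loop=0.2, Inland=-0.1, Highway=0.1
Best best-case = 0.2 → Loop.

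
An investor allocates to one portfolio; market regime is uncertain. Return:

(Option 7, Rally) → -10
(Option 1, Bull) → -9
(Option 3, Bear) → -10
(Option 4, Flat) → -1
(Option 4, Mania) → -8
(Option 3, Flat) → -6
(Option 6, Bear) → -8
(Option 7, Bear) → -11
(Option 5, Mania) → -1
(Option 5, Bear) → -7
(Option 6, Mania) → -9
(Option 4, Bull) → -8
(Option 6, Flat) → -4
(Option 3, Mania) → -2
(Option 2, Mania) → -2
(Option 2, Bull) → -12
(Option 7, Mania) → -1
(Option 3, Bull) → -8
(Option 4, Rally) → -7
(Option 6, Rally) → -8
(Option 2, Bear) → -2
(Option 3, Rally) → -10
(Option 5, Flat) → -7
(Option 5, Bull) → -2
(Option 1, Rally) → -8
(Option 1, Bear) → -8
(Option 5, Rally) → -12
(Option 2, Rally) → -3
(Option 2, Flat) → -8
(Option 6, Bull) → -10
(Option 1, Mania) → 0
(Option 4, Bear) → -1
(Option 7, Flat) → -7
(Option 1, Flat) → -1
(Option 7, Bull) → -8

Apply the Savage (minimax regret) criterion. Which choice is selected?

Column bests: Bear=-1, Flat=-1, Bull=-2, Rally=-3, Mania=0.
Option 1 regrets: 7, 0, 7, 5, 0 → max 7
Option 2 regrets: 1, 7, 10, 0, 2 → max 10
Option 3 regrets: 9, 5, 6, 7, 2 → max 9
Option 4 regrets: 0, 0, 6, 4, 8 → max 8
Option 5 regrets: 6, 6, 0, 9, 1 → max 9
Option 6 regrets: 7, 3, 8, 5, 9 → max 9
Option 7 regrets: 10, 6, 6, 7, 1 → max 10
Smallest max regret = 7 → Option 1.

Option 1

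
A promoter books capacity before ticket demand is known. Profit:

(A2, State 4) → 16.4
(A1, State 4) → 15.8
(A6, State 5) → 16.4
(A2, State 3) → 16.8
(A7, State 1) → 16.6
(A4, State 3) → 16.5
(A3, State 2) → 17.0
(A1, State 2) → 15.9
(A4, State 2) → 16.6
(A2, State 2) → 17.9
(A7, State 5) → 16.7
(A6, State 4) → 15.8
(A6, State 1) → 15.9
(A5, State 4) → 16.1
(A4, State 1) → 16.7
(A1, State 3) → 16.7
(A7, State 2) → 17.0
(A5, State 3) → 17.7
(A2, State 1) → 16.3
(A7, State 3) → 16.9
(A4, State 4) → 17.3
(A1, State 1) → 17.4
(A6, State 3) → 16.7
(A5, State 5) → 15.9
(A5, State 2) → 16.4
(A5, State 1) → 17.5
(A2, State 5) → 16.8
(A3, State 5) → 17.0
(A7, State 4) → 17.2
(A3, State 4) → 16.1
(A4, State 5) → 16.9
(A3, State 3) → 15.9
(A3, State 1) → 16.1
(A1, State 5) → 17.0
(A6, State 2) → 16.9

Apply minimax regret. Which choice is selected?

A7

Column bests: State 1=17.5, State 2=17.9, State 3=17.7, State 4=17.3, State 5=17.0.
A1 regrets: 0.1, 2.0, 1.0, 1.5, 0.0 → max 2.0
A2 regrets: 1.2, 0.0, 0.9, 0.9, 0.2 → max 1.2
A3 regrets: 1.4, 0.9, 1.8, 1.2, 0.0 → max 1.8
A4 regrets: 0.8, 1.3, 1.2, 0.0, 0.1 → max 1.3
A5 regrets: 0.0, 1.5, 0.0, 1.2, 1.1 → max 1.5
A6 regrets: 1.6, 1.0, 1.0, 1.5, 0.6 → max 1.6
A7 regrets: 0.9, 0.9, 0.8, 0.1, 0.3 → max 0.9
Smallest max regret = 0.9 → A7.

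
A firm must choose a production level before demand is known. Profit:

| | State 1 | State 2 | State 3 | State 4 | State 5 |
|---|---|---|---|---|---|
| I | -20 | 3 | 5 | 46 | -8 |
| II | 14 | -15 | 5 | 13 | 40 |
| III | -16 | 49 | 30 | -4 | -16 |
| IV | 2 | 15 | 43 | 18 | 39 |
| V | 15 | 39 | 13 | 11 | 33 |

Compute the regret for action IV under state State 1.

13

Best payoff under State 1 is 15.
Regret = 15 − 2 = 13.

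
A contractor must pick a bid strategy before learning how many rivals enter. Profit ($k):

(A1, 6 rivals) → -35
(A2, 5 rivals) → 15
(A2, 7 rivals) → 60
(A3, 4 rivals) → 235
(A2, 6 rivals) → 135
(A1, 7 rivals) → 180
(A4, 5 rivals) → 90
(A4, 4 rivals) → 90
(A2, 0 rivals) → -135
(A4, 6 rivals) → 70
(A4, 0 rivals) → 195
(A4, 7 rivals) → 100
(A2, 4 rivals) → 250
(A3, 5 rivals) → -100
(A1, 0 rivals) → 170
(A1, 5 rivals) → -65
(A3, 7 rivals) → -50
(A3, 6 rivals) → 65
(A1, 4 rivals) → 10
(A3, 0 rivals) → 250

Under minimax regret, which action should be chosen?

Column bests: 0 rivals=250, 4 rivals=250, 5 rivals=90, 6 rivals=135, 7 rivals=180.
A1 regrets: 80, 240, 155, 170, 0 → max 240
A2 regrets: 385, 0, 75, 0, 120 → max 385
A3 regrets: 0, 15, 190, 70, 230 → max 230
A4 regrets: 55, 160, 0, 65, 80 → max 160
Smallest max regret = 160 → A4.

A4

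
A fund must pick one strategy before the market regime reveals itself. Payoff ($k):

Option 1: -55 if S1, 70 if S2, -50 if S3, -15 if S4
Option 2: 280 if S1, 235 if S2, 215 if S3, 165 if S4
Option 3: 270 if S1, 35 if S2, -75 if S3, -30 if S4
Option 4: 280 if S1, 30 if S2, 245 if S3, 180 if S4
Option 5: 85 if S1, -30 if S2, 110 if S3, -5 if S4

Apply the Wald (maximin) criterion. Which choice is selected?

Option 2

Row minima: Option 1=-55, Option 2=165, Option 3=-75, Option 4=30, Option 5=-30
Best worst-case = 165 → Option 2.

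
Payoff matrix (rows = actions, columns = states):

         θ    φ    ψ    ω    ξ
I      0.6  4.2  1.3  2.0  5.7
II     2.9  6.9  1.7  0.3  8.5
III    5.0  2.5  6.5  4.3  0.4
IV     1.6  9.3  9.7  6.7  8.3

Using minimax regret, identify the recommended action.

Column bests: θ=5.0, φ=9.3, ψ=9.7, ω=6.7, ξ=8.5.
I regrets: 4.4, 5.1, 8.4, 4.7, 2.8 → max 8.4
II regrets: 2.1, 2.4, 8.0, 6.4, 0.0 → max 8.0
III regrets: 0.0, 6.8, 3.2, 2.4, 8.1 → max 8.1
IV regrets: 3.4, 0.0, 0.0, 0.0, 0.2 → max 3.4
Smallest max regret = 3.4 → IV.

IV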